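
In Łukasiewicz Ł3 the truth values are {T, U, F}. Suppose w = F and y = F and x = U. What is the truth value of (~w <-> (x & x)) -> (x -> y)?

T

~w = ~F = T
x & x = U & U = U
~w <-> (x & x) = T <-> U = U  [1 − |1−½|]
x -> y = U -> F = U
(~w <-> (x & x)) -> (x -> y) = U -> U = T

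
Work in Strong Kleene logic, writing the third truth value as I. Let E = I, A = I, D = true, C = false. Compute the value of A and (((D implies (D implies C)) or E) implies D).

D implies C = true implies false = false
D implies (D implies C) = true implies false = false
(D implies (D implies C)) or E = false or I = I
((D implies (D implies C)) or E) implies D = I implies true = true  [not I or true]
A and (((D implies (D implies C)) or E) implies D) = I and true = I

I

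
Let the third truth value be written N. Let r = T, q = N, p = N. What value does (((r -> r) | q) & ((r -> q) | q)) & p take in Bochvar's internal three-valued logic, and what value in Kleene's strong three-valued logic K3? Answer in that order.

N; N

In Bochvar's internal three-valued logic: r -> r = T -> T = T
(r -> r) | q = T | N = N
r -> q = T -> N = N  [any arg is the third value ⇒ result is the third value]
(r -> q) | q = N | N = N
((r -> r) | q) & ((r -> q) | q) = N & N = N
(((r -> r) | q) & ((r -> q) | q)) & p = N & N = N
In Kleene's strong three-valued logic K3: r -> r = T -> T = T
(r -> r) | q = T | N = T
r -> q = T -> N = N
(r -> q) | q = N | N = N
((r -> r) | q) & ((r -> q) | q) = T & N = N
(((r -> r) | q) & ((r -> q) | q)) & p = N & N = N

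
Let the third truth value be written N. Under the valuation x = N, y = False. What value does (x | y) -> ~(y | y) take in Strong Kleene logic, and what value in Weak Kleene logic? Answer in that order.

True; N

In Strong Kleene logic: x | y = N | False = N
y | y = False | False = False
~(y | y) = ~False = True
(x | y) -> ~(y | y) = N -> True = True
In Weak Kleene logic: x | y = N | False = N
y | y = False | False = False
~(y | y) = ~False = True
(x | y) -> ~(y | y) = N -> True = N  [any arg is the third value ⇒ result is the third value]
They differ because Strong Kleene logic and Weak Kleene logic treat N differently under the binary connectives.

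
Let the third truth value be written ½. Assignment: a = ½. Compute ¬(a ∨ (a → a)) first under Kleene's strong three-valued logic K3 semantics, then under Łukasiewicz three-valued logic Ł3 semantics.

½; ⊥

In Kleene's strong three-valued logic K3: a → a = ½ → ½ = ½  [¬½ ∨ ½]
a ∨ (a → a) = ½ ∨ ½ = ½
¬(a ∨ (a → a)) = ¬½ = ½
In Łukasiewicz three-valued logic Ł3: a → a = ½ → ½ = ⊤
a ∨ (a → a) = ½ ∨ ⊤ = ⊤
¬(a ∨ (a → a)) = ¬⊤ = ⊥
They differ because Kleene's strong three-valued logic K3 and Łukasiewicz three-valued logic Ł3 treat ½ differently under implication.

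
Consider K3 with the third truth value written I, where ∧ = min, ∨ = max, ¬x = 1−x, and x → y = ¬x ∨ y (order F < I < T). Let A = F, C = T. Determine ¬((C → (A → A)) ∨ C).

F

A → A = F → F = T
C → (A → A) = T → T = T
(C → (A → A)) ∨ C = T ∨ T = T
¬((C → (A → A)) ∨ C) = ¬T = F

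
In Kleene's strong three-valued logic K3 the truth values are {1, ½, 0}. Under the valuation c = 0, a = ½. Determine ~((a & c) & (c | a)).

1

a & c = ½ & 0 = 0
c | a = 0 | ½ = ½
(a & c) & (c | a) = 0 & ½ = 0
~((a & c) & (c | a)) = ~0 = 1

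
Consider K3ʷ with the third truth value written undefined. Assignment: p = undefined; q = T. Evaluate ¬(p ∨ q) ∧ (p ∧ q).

p ∨ q = undefined ∨ T = undefined
¬(p ∨ q) = ¬undefined = undefined
p ∧ q = undefined ∧ T = undefined
¬(p ∨ q) ∧ (p ∧ q) = undefined ∧ undefined = undefined

undefined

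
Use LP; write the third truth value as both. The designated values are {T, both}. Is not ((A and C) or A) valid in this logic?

Countermodel: A=T, C=T gives F, which is not designated.

No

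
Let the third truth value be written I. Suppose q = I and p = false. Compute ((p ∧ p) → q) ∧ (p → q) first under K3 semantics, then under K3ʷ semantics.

true; I

In K3: p ∧ p = false ∧ false = false
(p ∧ p) → q = false → I = true  [¬false ∨ I]
p → q = false → I = true
((p ∧ p) → q) ∧ (p → q) = true ∧ true = true
In K3ʷ: p ∧ p = false ∧ false = false
(p ∧ p) → q = false → I = I
p → q = false → I = I
((p ∧ p) → q) ∧ (p → q) = I ∧ I = I
They differ because K3 and K3ʷ treat I differently under the binary connectives.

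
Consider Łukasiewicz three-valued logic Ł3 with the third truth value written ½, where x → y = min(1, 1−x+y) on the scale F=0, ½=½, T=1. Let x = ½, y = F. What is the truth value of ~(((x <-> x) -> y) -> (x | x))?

x <-> x = ½ <-> ½ = T
(x <-> x) -> y = T -> F = F
x | x = ½ | ½ = ½
((x <-> x) -> y) -> (x | x) = F -> ½ = T
~(((x <-> x) -> y) -> (x | x)) = ~T = F

F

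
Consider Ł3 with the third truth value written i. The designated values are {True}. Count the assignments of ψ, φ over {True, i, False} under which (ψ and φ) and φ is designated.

Designated under: (ψ=True, φ=True).

1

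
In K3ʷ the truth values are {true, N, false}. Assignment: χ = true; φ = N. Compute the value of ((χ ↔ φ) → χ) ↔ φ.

χ ↔ φ = true ↔ N = N
(χ ↔ φ) → χ = N → true = N
((χ ↔ φ) → χ) ↔ φ = N ↔ N = N

N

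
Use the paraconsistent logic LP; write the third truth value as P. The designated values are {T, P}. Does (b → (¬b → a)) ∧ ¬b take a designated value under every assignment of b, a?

Countermodel: b=T, a=T gives F, which is not designated.

No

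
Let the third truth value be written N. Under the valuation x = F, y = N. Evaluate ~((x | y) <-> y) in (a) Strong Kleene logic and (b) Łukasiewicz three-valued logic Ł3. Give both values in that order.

In Strong Kleene logic: x | y = F | N = N
(x | y) <-> y = N <-> N = N
~((x | y) <-> y) = ~N = N
In Łukasiewicz three-valued logic Ł3: x | y = F | N = N
(x | y) <-> y = N <-> N = T
~((x | y) <-> y) = ~T = F
They differ because Strong Kleene logic and Łukasiewicz three-valued logic Ł3 treat N differently under implication.

N; F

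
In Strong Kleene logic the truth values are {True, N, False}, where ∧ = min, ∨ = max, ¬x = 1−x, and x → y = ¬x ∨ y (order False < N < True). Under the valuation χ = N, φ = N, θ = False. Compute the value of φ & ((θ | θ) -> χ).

θ | θ = False | False = False
(θ | θ) -> χ = False -> N = True  [~False | N]
φ & ((θ | θ) -> χ) = N & True = N

N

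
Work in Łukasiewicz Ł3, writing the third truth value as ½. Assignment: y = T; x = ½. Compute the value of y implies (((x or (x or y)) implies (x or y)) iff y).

T

x or y = ½ or T = T
x or (x or y) = ½ or T = T
x or y = ½ or T = T
(x or (x or y)) implies (x or y) = T implies T = T
((x or (x or y)) implies (x or y)) iff y = T iff T = T
y implies (((x or (x or y)) implies (x or y)) iff y) = T implies T = T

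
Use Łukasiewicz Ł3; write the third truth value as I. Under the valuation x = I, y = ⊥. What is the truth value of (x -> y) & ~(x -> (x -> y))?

⊥

x -> y = I -> ⊥ = I  [min(1, 1−½+0)]
x -> y = I -> ⊥ = I
x -> (x -> y) = I -> I = ⊤
~(x -> (x -> y)) = ~⊤ = ⊥
(x -> y) & ~(x -> (x -> y)) = I & ⊥ = ⊥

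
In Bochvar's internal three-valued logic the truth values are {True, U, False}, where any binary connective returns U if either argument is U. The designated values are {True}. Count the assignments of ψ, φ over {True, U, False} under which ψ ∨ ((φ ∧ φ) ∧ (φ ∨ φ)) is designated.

3

Designated under: (ψ=True, φ=True); (ψ=True, φ=False); (ψ=False, φ=True).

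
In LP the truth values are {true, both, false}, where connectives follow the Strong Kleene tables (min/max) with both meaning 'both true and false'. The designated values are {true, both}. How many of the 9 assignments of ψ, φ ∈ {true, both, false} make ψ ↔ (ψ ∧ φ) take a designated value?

Of the 9 assignments, 8 give a value in {true, both}.

8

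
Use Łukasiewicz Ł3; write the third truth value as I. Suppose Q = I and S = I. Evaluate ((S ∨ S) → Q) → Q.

S ∨ S = I ∨ I = I
(S ∨ S) → Q = I → I = T  [min(1, 1−½+½)]
((S ∨ S) → Q) → Q = T → I = I

I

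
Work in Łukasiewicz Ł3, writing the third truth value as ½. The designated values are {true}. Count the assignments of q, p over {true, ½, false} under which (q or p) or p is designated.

5

Of the 9 assignments, 5 give a value in {true}.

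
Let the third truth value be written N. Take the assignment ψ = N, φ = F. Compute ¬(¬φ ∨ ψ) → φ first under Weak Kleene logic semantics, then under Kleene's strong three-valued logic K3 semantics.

N; T

In Weak Kleene logic: ¬φ = ¬F = T
¬φ ∨ ψ = T ∨ N = N
¬(¬φ ∨ ψ) = ¬N = N
¬(¬φ ∨ ψ) → φ = N → F = N  [any arg is the third value ⇒ result is the third value]
In Kleene's strong three-valued logic K3: ¬φ = ¬F = T
¬φ ∨ ψ = T ∨ N = T
¬(¬φ ∨ ψ) = ¬T = F
¬(¬φ ∨ ψ) → φ = F → F = T
They differ because Weak Kleene logic and Kleene's strong three-valued logic K3 treat N differently under the binary connectives.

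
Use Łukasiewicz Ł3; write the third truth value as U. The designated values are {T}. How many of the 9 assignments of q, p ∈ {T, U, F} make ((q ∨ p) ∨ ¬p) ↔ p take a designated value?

5

Of the 9 assignments, 5 give a value in {T}.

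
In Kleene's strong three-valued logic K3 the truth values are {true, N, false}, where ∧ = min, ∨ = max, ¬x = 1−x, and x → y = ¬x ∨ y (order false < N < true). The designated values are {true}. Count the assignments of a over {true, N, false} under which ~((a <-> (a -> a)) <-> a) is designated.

a=true: false ·
a=N: N ·
a=false: false ·

0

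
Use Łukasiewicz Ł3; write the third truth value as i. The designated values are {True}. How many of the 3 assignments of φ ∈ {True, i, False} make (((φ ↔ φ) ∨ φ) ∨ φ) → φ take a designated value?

1

φ=True: True ✓
φ=i: i ·
φ=False: False ·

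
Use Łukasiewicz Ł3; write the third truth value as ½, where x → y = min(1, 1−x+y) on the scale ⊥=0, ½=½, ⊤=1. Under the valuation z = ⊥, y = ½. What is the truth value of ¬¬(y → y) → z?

⊥

y → y = ½ → ½ = ⊤  [min(1, 1−½+½)]
¬(y → y) = ¬⊤ = ⊥
¬¬(y → y) = ¬⊥ = ⊤
¬¬(y → y) → z = ⊤ → ⊥ = ⊥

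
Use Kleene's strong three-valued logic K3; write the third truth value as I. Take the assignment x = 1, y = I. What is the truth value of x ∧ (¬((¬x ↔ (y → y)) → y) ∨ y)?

I

¬x = ¬1 = 0
y → y = I → I = I
¬x ↔ (y → y) = 0 ↔ I = I
(¬x ↔ (y → y)) → y = I → I = I
¬((¬x ↔ (y → y)) → y) = ¬I = I
¬((¬x ↔ (y → y)) → y) ∨ y = I ∨ I = I
x ∧ (¬((¬x ↔ (y → y)) → y) ∨ y) = 1 ∧ I = I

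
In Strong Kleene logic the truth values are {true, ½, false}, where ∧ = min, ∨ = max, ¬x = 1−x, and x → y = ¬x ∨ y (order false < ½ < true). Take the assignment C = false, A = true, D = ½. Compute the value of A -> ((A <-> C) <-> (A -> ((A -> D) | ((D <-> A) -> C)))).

½

A <-> C = true <-> false = false
A -> D = true -> ½ = ½  [~true | ½]
D <-> A = ½ <-> true = ½
(D <-> A) -> C = ½ -> false = ½
(A -> D) | ((D <-> A) -> C) = ½ | ½ = ½
A -> ((A -> D) | ((D <-> A) -> C)) = true -> ½ = ½
(A <-> C) <-> (A -> ((A -> D) | ((D <-> A) -> C))) = false <-> ½ = ½
A -> ((A <-> C) <-> (A -> ((A -> D) | ((D <-> A) -> C)))) = true -> ½ = ½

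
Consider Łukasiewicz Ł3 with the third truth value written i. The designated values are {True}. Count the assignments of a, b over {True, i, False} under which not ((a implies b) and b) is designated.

3

Designated under: (a=True, b=False); (a=i, b=False); (a=False, b=False).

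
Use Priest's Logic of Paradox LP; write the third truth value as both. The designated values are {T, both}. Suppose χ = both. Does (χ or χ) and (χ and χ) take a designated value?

Yes

χ or χ = both or both = both
χ and χ = both and both = both
(χ or χ) and (χ and χ) = both and both = both
both ∈ {T, both}.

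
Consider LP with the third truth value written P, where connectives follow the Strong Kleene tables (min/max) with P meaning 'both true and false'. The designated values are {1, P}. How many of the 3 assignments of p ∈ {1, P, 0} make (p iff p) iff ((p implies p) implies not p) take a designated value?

p=1: 0 ·
p=P: P ✓
p=0: 1 ✓

2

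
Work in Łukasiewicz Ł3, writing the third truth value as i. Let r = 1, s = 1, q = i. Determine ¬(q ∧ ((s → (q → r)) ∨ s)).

q → r = i → 1 = 1  [min(1, 1−½+1)]
s → (q → r) = 1 → 1 = 1
(s → (q → r)) ∨ s = 1 ∨ 1 = 1
q ∧ ((s → (q → r)) ∨ s) = i ∧ 1 = i
¬(q ∧ ((s → (q → r)) ∨ s)) = ¬i = i

i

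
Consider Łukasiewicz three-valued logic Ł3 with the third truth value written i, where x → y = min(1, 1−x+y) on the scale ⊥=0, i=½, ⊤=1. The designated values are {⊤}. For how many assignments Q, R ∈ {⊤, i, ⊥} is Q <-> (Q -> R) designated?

2

Designated under: (Q=⊤, R=⊤); (Q=i, R=⊥).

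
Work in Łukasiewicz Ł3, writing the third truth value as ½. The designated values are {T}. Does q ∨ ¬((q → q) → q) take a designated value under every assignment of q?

Countermodel: q=½ gives ½, which is not designated.

No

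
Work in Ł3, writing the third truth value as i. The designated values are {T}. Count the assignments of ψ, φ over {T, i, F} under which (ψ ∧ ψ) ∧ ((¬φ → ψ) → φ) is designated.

Designated under: (ψ=T, φ=T).

1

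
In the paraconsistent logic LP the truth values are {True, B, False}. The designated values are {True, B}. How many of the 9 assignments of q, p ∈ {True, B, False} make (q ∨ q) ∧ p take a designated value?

Designated under: (q=True, p=True); (q=True, p=B); (q=B, p=True); (q=B, p=B).

4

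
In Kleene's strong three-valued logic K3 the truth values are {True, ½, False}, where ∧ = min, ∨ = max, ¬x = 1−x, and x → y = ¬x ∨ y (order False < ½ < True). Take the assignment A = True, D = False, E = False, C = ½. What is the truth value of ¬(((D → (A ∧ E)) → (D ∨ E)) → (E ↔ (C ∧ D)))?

A ∧ E = True ∧ False = False
D → (A ∧ E) = False → False = True
D ∨ E = False ∨ False = False
(D → (A ∧ E)) → (D ∨ E) = True → False = False
C ∧ D = ½ ∧ False = False
E ↔ (C ∧ D) = False ↔ False = True
((D → (A ∧ E)) → (D ∨ E)) → (E ↔ (C ∧ D)) = False → True = True
¬(((D → (A ∧ E)) → (D ∨ E)) → (E ↔ (C ∧ D))) = ¬True = False

False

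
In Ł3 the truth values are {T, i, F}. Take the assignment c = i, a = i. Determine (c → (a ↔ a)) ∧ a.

i

a ↔ a = i ↔ i = T  [1 − |½−½|]
c → (a ↔ a) = i → T = T
(c → (a ↔ a)) ∧ a = T ∧ i = i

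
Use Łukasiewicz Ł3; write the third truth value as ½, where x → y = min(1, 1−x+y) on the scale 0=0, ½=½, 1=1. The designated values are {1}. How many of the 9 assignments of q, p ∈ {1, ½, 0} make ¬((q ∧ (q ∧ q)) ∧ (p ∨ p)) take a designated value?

5

Of the 9 assignments, 5 give a value in {1}.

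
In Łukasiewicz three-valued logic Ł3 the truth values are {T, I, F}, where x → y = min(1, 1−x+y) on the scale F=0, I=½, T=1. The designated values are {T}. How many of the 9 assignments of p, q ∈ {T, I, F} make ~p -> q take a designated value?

6

Of the 9 assignments, 6 give a value in {T}.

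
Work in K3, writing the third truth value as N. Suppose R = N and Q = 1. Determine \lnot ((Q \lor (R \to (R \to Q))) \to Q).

R \to Q = N \to 1 = 1  [\lnot N \lor 1]
R \to (R \to Q) = N \to 1 = 1
Q \lor (R \to (R \to Q)) = 1 \lor 1 = 1
(Q \lor (R \to (R \to Q))) \to Q = 1 \to 1 = 1
\lnot ((Q \lor (R \to (R \to Q))) \to Q) = \lnot 1 = 0

0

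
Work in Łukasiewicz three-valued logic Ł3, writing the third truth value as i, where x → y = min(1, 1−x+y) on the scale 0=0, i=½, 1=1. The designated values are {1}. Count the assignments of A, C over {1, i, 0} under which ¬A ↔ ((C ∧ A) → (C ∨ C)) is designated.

Designated under: (A=0, C=1); (A=0, C=i); (A=0, C=0).

3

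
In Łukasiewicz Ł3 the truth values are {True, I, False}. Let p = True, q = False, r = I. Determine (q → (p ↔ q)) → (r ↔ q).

p ↔ q = True ↔ False = False
q → (p ↔ q) = False → False = True
r ↔ q = I ↔ False = I
(q → (p ↔ q)) → (r ↔ q) = True → I = I

I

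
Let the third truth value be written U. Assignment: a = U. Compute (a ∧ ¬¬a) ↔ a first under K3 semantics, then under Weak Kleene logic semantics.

In K3: ¬a = ¬U = U
¬¬a = ¬U = U
a ∧ ¬¬a = U ∧ U = U
(a ∧ ¬¬a) ↔ a = U ↔ U = U
In Weak Kleene logic: ¬a = ¬U = U
¬¬a = ¬U = U
a ∧ ¬¬a = U ∧ U = U
(a ∧ ¬¬a) ↔ a = U ↔ U = U

U; U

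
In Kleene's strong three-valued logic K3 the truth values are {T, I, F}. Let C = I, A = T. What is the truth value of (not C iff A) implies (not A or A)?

T

not C = not I = I
not C iff A = I iff T = I
not A = not T = F
not A or A = F or T = T
(not C iff A) implies (not A or A) = I implies T = T  [not I or T]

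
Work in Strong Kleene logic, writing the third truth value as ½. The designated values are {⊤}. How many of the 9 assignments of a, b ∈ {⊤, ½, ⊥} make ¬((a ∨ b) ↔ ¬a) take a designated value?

Designated under: (a=⊤, b=⊤); (a=⊤, b=½); (a=⊤, b=⊥); (a=⊥, b=⊥).

4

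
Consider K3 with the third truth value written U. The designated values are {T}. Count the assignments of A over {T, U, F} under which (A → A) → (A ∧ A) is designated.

A=T: T ✓
A=U: U ·
A=F: F ·

1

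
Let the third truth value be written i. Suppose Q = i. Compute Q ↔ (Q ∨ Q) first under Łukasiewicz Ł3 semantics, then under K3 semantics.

1; i

In Łukasiewicz Ł3: Q ∨ Q = i ∨ i = i
Q ↔ (Q ∨ Q) = i ↔ i = 1
In K3: Q ∨ Q = i ∨ i = i
Q ↔ (Q ∨ Q) = i ↔ i = i
They differ because Łukasiewicz Ł3 and K3 treat i differently under implication.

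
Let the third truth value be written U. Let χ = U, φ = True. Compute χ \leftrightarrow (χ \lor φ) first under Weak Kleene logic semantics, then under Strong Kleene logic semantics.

U; U

In Weak Kleene logic: χ \lor φ = U \lor True = U
χ \leftrightarrow (χ \lor φ) = U \leftrightarrow U = U
In Strong Kleene logic: χ \lor φ = U \lor True = True
χ \leftrightarrow (χ \lor φ) = U \leftrightarrow True = U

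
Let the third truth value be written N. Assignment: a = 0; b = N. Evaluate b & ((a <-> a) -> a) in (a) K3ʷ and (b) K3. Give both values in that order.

N; 0

In K3ʷ: a <-> a = 0 <-> 0 = 1
(a <-> a) -> a = 1 -> 0 = 0
b & ((a <-> a) -> a) = N & 0 = N
In K3: a <-> a = 0 <-> 0 = 1
(a <-> a) -> a = 1 -> 0 = 0
b & ((a <-> a) -> a) = N & 0 = 0
They differ because K3ʷ and K3 treat N differently under the binary connectives.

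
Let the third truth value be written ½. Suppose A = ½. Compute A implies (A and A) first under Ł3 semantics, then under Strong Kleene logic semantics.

In Ł3: A and A = ½ and ½ = ½
A implies (A and A) = ½ implies ½ = true  [min(1, 1−½+½)]
In Strong Kleene logic: A and A = ½ and ½ = ½
A implies (A and A) = ½ implies ½ = ½  [not ½ or ½]
They differ because Ł3 and Strong Kleene logic treat ½ differently under implication.

true; ½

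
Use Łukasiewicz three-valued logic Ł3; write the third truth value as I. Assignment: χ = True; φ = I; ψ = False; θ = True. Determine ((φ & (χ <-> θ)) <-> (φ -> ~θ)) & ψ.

False

χ <-> θ = True <-> True = True
φ & (χ <-> θ) = I & True = I
~θ = ~True = False
φ -> ~θ = I -> False = I  [min(1, 1−½+0)]
(φ & (χ <-> θ)) <-> (φ -> ~θ) = I <-> I = True
((φ & (χ <-> θ)) <-> (φ -> ~θ)) & ψ = True & False = False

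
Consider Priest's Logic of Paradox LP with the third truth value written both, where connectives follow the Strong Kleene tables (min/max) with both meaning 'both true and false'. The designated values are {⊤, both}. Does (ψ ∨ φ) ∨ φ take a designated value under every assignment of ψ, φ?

No

Countermodel: ψ=⊥, φ=⊥ gives ⊥, which is not designated.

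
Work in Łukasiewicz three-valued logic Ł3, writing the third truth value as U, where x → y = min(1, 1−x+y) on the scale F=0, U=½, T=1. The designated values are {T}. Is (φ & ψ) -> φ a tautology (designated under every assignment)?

Every assignment of φ, ψ over {T, U, F} gives a value in {T}.
In particular, with φ=U, ψ=U: (φ & ψ) -> φ = T.

Yes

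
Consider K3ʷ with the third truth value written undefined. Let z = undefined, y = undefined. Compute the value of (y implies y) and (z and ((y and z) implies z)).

undefined

y implies y = undefined implies undefined = undefined  [any arg is the third value ⇒ result is the third value]
y and z = undefined and undefined = undefined
(y and z) implies z = undefined implies undefined = undefined
z and ((y and z) implies z) = undefined and undefined = undefined
(y implies y) and (z and ((y and z) implies z)) = undefined and undefined = undefined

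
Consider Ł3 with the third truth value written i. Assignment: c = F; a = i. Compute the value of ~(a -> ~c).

F

~c = ~F = T
a -> ~c = i -> T = T  [min(1, 1−½+1)]
~(a -> ~c) = ~T = F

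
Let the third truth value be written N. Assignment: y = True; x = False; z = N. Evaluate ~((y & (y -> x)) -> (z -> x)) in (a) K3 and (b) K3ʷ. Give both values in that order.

In K3: y -> x = True -> False = False
y & (y -> x) = True & False = False
z -> x = N -> False = N  [~N | False]
(y & (y -> x)) -> (z -> x) = False -> N = True
~((y & (y -> x)) -> (z -> x)) = ~True = False
In K3ʷ: y -> x = True -> False = False
y & (y -> x) = True & False = False
z -> x = N -> False = N  [any arg is the third value ⇒ result is the third value]
(y & (y -> x)) -> (z -> x) = False -> N = N
~((y & (y -> x)) -> (z -> x)) = ~N = N
They differ because K3 and K3ʷ treat N differently under the binary connectives.

False; N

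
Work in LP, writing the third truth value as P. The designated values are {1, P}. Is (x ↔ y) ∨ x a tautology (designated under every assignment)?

No

Countermodel: x=0, y=1 gives 0, which is not designated.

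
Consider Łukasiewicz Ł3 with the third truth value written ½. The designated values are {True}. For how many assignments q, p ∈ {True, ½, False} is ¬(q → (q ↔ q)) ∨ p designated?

3

Designated under: (q=True, p=True); (q=½, p=True); (q=False, p=True).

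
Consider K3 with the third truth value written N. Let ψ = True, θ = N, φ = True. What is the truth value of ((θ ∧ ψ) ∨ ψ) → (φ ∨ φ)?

θ ∧ ψ = N ∧ True = N
(θ ∧ ψ) ∨ ψ = N ∨ True = True
φ ∨ φ = True ∨ True = True
((θ ∧ ψ) ∨ ψ) → (φ ∨ φ) = True → True = True

True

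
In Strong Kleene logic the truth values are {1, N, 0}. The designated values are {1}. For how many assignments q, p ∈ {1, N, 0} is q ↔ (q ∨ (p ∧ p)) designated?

Designated under: (q=1, p=1); (q=1, p=N); (q=1, p=0); (q=0, p=0).

4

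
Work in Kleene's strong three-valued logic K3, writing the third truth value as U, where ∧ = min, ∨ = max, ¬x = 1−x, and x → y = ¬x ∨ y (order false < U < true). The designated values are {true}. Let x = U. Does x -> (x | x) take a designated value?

x | x = U | U = U
x -> (x | x) = U -> U = U  [~U | U]
U ∉ {true}.

No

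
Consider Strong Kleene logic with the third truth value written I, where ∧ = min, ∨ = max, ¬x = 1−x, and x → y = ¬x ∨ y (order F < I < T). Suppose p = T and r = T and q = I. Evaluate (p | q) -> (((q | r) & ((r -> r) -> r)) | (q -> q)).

p | q = T | I = T
q | r = I | T = T
r -> r = T -> T = T
(r -> r) -> r = T -> T = T
(q | r) & ((r -> r) -> r) = T & T = T
q -> q = I -> I = I
((q | r) & ((r -> r) -> r)) | (q -> q) = T | I = T
(p | q) -> (((q | r) & ((r -> r) -> r)) | (q -> q)) = T -> T = T

T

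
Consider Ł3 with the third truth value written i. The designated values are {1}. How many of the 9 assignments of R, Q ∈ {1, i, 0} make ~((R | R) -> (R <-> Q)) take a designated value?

Designated under: (R=1, Q=0).

1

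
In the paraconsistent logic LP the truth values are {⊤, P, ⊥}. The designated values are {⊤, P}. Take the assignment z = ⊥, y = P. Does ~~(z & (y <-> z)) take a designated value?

y <-> z = P <-> ⊥ = P
z & (y <-> z) = ⊥ & P = ⊥
~(z & (y <-> z)) = ~⊥ = ⊤
~~(z & (y <-> z)) = ~⊤ = ⊥
⊥ ∉ {⊤, P}.

No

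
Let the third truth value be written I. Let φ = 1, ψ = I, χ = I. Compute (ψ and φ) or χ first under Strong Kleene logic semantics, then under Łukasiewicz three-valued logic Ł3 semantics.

In Strong Kleene logic: ψ and φ = I and 1 = I
(ψ and φ) or χ = I or I = I
In Łukasiewicz three-valued logic Ł3: ψ and φ = I and 1 = I
(ψ and φ) or χ = I or I = I

I; I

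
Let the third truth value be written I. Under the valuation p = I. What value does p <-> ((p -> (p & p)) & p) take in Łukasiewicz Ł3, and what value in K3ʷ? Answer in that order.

⊤; I

In Łukasiewicz Ł3: p & p = I & I = I
p -> (p & p) = I -> I = ⊤  [min(1, 1−½+½)]
(p -> (p & p)) & p = ⊤ & I = I
p <-> ((p -> (p & p)) & p) = I <-> I = ⊤
In K3ʷ: p & p = I & I = I
p -> (p & p) = I -> I = I  [any arg is the third value ⇒ result is the third value]
(p -> (p & p)) & p = I & I = I
p <-> ((p -> (p & p)) & p) = I <-> I = I
They differ because Łukasiewicz Ł3 and K3ʷ treat I differently under the binary connectives.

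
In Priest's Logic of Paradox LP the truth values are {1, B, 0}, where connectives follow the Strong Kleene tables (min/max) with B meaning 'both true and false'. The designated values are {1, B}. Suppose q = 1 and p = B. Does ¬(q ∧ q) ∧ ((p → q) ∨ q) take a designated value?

No

q ∧ q = 1 ∧ 1 = 1
¬(q ∧ q) = ¬1 = 0
p → q = B → 1 = 1  [¬B ∨ 1]
(p → q) ∨ q = 1 ∨ 1 = 1
¬(q ∧ q) ∧ ((p → q) ∨ q) = 0 ∧ 1 = 0
0 ∉ {1, B}.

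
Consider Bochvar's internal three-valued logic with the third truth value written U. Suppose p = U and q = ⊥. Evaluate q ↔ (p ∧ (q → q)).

U

q → q = ⊥ → ⊥ = ⊤
p ∧ (q → q) = U ∧ ⊤ = U
q ↔ (p ∧ (q → q)) = ⊥ ↔ U = U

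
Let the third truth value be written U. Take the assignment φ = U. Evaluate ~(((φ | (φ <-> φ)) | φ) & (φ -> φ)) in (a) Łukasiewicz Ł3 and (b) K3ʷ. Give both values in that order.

False; U

In Łukasiewicz Ł3: φ <-> φ = U <-> U = True  [1 − |½−½|]
φ | (φ <-> φ) = U | True = True
(φ | (φ <-> φ)) | φ = True | U = True
φ -> φ = U -> U = True
((φ | (φ <-> φ)) | φ) & (φ -> φ) = True & True = True
~(((φ | (φ <-> φ)) | φ) & (φ -> φ)) = ~True = False
In K3ʷ: φ <-> φ = U <-> U = U
φ | (φ <-> φ) = U | U = U
(φ | (φ <-> φ)) | φ = U | U = U
φ -> φ = U -> U = U  [any arg is the third value ⇒ result is the third value]
((φ | (φ <-> φ)) | φ) & (φ -> φ) = U & U = U
~(((φ | (φ <-> φ)) | φ) & (φ -> φ)) = ~U = U
They differ because Łukasiewicz Ł3 and K3ʷ treat U differently under the binary connectives.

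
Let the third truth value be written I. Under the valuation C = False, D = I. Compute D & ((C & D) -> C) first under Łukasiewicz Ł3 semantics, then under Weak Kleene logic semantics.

In Łukasiewicz Ł3: C & D = False & I = False
(C & D) -> C = False -> False = True
D & ((C & D) -> C) = I & True = I
In Weak Kleene logic: C & D = False & I = I
(C & D) -> C = I -> False = I
D & ((C & D) -> C) = I & I = I

I; I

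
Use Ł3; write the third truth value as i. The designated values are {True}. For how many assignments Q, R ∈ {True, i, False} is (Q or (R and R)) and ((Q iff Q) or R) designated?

5

Of the 9 assignments, 5 give a value in {True}.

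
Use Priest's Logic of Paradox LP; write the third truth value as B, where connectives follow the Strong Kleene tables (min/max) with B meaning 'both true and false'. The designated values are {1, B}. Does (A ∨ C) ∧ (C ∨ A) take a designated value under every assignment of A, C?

Countermodel: A=0, C=0 gives 0, which is not designated.

No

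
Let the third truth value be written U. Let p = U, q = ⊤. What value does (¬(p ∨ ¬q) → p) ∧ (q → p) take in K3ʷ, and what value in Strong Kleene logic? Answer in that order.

U; U

In K3ʷ: ¬q = ¬⊤ = ⊥
p ∨ ¬q = U ∨ ⊥ = U
¬(p ∨ ¬q) = ¬U = U
¬(p ∨ ¬q) → p = U → U = U  [any arg is the third value ⇒ result is the third value]
q → p = ⊤ → U = U
(¬(p ∨ ¬q) → p) ∧ (q → p) = U ∧ U = U
In Strong Kleene logic: ¬q = ¬⊤ = ⊥
p ∨ ¬q = U ∨ ⊥ = U
¬(p ∨ ¬q) = ¬U = U
¬(p ∨ ¬q) → p = U → U = U  [¬U ∨ U]
q → p = ⊤ → U = U
(¬(p ∨ ¬q) → p) ∧ (q → p) = U ∧ U = U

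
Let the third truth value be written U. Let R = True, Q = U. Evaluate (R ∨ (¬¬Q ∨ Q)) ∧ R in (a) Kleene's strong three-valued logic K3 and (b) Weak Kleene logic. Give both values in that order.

In Kleene's strong three-valued logic K3: ¬Q = ¬U = U
¬¬Q = ¬U = U
¬¬Q ∨ Q = U ∨ U = U
R ∨ (¬¬Q ∨ Q) = True ∨ U = True
(R ∨ (¬¬Q ∨ Q)) ∧ R = True ∧ True = True
In Weak Kleene logic: ¬Q = ¬U = U
¬¬Q = ¬U = U
¬¬Q ∨ Q = U ∨ U = U
R ∨ (¬¬Q ∨ Q) = True ∨ U = U
(R ∨ (¬¬Q ∨ Q)) ∧ R = U ∧ True = U
They differ because Kleene's strong three-valued logic K3 and Weak Kleene logic treat U differently under the binary connectives.

True; U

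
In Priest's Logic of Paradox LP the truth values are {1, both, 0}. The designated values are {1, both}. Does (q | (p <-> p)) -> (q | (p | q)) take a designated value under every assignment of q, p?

No

Countermodel: q=0, p=0 gives 0, which is not designated.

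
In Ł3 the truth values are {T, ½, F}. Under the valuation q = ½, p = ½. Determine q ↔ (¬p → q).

½

¬p = ¬½ = ½
¬p → q = ½ → ½ = T
q ↔ (¬p → q) = ½ ↔ T = ½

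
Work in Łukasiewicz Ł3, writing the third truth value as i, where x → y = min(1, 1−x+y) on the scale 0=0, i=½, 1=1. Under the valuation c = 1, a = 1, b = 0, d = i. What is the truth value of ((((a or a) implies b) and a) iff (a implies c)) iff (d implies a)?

0

a or a = 1 or 1 = 1
(a or a) implies b = 1 implies 0 = 0
((a or a) implies b) and a = 0 and 1 = 0
a implies c = 1 implies 1 = 1
(((a or a) implies b) and a) iff (a implies c) = 0 iff 1 = 0
d implies a = i implies 1 = 1  [min(1, 1−½+1)]
((((a or a) implies b) and a) iff (a implies c)) iff (d implies a) = 0 iff 1 = 0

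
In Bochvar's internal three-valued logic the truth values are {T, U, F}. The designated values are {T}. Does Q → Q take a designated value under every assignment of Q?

No

Countermodel: Q=U gives U, which is not designated.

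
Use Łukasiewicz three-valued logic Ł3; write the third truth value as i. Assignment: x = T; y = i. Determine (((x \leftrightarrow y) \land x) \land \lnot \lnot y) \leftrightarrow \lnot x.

x \leftrightarrow y = T \leftrightarrow i = i  [1 − |1−½|]
(x \leftrightarrow y) \land x = i \land T = i
\lnot y = \lnot i = i
\lnot \lnot y = \lnot i = i
((x \leftrightarrow y) \land x) \land \lnot \lnot y = i \land i = i
\lnot x = \lnot T = F
(((x \leftrightarrow y) \land x) \land \lnot \lnot y) \leftrightarrow \lnot x = i \leftrightarrow F = i

i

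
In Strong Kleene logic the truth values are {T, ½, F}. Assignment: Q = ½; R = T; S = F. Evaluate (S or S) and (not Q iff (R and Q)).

F

S or S = F or F = F
not Q = not ½ = ½
R and Q = T and ½ = ½
not Q iff (R and Q) = ½ iff ½ = ½
(S or S) and (not Q iff (R and Q)) = F and ½ = F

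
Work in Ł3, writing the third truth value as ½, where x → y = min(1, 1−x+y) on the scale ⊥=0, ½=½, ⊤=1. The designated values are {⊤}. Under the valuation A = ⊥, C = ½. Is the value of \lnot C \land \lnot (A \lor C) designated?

No

\lnot C = \lnot ½ = ½
A \lor C = ⊥ \lor ½ = ½
\lnot (A \lor C) = \lnot ½ = ½
\lnot C \land \lnot (A \lor C) = ½ \land ½ = ½
½ ∉ {⊤}.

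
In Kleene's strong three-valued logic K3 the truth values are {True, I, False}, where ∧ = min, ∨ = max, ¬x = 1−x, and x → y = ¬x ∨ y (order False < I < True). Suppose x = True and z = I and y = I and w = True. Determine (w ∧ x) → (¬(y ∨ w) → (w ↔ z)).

True

w ∧ x = True ∧ True = True
y ∨ w = I ∨ True = True
¬(y ∨ w) = ¬True = False
w ↔ z = True ↔ I = I
¬(y ∨ w) → (w ↔ z) = False → I = True  [¬False ∨ I]
(w ∧ x) → (¬(y ∨ w) → (w ↔ z)) = True → True = True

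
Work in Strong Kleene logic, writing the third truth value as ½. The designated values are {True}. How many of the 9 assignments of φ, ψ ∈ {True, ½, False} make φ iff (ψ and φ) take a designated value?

4

Designated under: (φ=True, ψ=True); (φ=False, ψ=True); (φ=False, ψ=½); (φ=False, ψ=False).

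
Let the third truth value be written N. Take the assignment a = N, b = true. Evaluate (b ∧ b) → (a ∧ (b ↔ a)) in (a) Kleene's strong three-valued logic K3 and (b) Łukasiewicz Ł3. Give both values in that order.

N; N

In Kleene's strong three-valued logic K3: b ∧ b = true ∧ true = true
b ↔ a = true ↔ N = N
a ∧ (b ↔ a) = N ∧ N = N
(b ∧ b) → (a ∧ (b ↔ a)) = true → N = N  [¬true ∨ N]
In Łukasiewicz Ł3: b ∧ b = true ∧ true = true
b ↔ a = true ↔ N = N  [1 − |1−½|]
a ∧ (b ↔ a) = N ∧ N = N
(b ∧ b) → (a ∧ (b ↔ a)) = true → N = N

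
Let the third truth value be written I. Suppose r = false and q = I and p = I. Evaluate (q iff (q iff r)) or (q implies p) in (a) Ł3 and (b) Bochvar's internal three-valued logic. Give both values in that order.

true; I

In Ł3: q iff r = I iff false = I  [1 − |½−0|]
q iff (q iff r) = I iff I = true
q implies p = I implies I = true
(q iff (q iff r)) or (q implies p) = true or true = true
In Bochvar's internal three-valued logic: q iff r = I iff false = I
q iff (q iff r) = I iff I = I
q implies p = I implies I = I  [any arg is the third value ⇒ result is the third value]
(q iff (q iff r)) or (q implies p) = I or I = I
They differ because Ł3 and Bochvar's internal three-valued logic treat I differently under the binary connectives.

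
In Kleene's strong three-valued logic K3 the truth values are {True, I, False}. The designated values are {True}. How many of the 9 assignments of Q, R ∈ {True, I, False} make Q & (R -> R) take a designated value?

2

Designated under: (Q=True, R=True); (Q=True, R=False).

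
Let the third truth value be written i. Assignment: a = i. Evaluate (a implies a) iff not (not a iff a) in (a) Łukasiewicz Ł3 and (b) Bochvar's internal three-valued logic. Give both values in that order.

false; i

In Łukasiewicz Ł3: a implies a = i implies i = true  [min(1, 1−½+½)]
not a = not i = i
not a iff a = i iff i = true
not (not a iff a) = not true = false
(a implies a) iff not (not a iff a) = true iff false = false
In Bochvar's internal three-valued logic: a implies a = i implies i = i  [any arg is the third value ⇒ result is the third value]
not a = not i = i
not a iff a = i iff i = i
not (not a iff a) = not i = i
(a implies a) iff not (not a iff a) = i iff i = i
They differ because Łukasiewicz Ł3 and Bochvar's internal three-valued logic treat i differently under the binary connectives.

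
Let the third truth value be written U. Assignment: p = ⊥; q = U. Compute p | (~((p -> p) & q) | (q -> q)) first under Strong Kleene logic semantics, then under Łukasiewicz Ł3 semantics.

U; ⊤

In Strong Kleene logic: p -> p = ⊥ -> ⊥ = ⊤
(p -> p) & q = ⊤ & U = U
~((p -> p) & q) = ~U = U
q -> q = U -> U = U
~((p -> p) & q) | (q -> q) = U | U = U
p | (~((p -> p) & q) | (q -> q)) = ⊥ | U = U
In Łukasiewicz Ł3: p -> p = ⊥ -> ⊥ = ⊤
(p -> p) & q = ⊤ & U = U
~((p -> p) & q) = ~U = U
q -> q = U -> U = ⊤
~((p -> p) & q) | (q -> q) = U | ⊤ = ⊤
p | (~((p -> p) & q) | (q -> q)) = ⊥ | ⊤ = ⊤
They differ because Strong Kleene logic and Łukasiewicz Ł3 treat U differently under implication.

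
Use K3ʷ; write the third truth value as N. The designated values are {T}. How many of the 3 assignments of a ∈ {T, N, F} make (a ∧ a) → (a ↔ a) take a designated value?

a=T: T ✓
a=N: N ·
a=F: T ✓

2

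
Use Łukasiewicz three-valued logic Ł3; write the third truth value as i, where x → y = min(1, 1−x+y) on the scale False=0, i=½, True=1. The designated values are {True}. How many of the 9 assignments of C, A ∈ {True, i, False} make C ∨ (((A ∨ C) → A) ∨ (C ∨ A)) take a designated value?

Of the 9 assignments, 8 give a value in {True}.

8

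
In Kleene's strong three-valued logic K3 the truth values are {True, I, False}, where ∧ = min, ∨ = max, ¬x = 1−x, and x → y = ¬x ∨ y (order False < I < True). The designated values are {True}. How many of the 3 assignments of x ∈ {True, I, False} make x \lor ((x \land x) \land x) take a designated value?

1

x=True: True ✓
x=I: I ·
x=False: False ·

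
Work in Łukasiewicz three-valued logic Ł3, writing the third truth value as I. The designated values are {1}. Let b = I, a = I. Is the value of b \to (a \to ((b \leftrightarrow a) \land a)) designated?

b \leftrightarrow a = I \leftrightarrow I = 1  [1 − |½−½|]
(b \leftrightarrow a) \land a = 1 \land I = I
a \to ((b \leftrightarrow a) \land a) = I \to I = 1
b \to (a \to ((b \leftrightarrow a) \land a)) = I \to 1 = 1
1 ∈ {1}.

Yes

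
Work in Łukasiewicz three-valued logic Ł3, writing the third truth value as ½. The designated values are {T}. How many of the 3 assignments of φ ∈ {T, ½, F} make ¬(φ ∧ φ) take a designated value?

1

φ=T: F ·
φ=½: ½ ·
φ=F: T ✓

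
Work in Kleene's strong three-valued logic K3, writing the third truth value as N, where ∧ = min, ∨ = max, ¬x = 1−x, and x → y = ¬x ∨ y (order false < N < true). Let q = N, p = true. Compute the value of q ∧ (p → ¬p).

false

¬p = ¬true = false
p → ¬p = true → false = false
q ∧ (p → ¬p) = N ∧ false = false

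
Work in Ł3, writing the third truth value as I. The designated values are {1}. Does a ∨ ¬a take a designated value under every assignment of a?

Countermodel: a=I gives I, which is not designated.

No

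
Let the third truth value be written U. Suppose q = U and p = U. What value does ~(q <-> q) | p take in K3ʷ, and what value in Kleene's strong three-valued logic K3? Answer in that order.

U; U

In K3ʷ: q <-> q = U <-> U = U
~(q <-> q) = ~U = U
~(q <-> q) | p = U | U = U
In Kleene's strong three-valued logic K3: q <-> q = U <-> U = U
~(q <-> q) = ~U = U
~(q <-> q) | p = U | U = U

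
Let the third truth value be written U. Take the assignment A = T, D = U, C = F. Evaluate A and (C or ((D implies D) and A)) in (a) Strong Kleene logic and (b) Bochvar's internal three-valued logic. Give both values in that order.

In Strong Kleene logic: D implies D = U implies U = U  [not U or U]
(D implies D) and A = U and T = U
C or ((D implies D) and A) = F or U = U
A and (C or ((D implies D) and A)) = T and U = U
In Bochvar's internal three-valued logic: D implies D = U implies U = U  [any arg is the third value ⇒ result is the third value]
(D implies D) and A = U and T = U
C or ((D implies D) and A) = F or U = U
A and (C or ((D implies D) and A)) = T and U = U

U; U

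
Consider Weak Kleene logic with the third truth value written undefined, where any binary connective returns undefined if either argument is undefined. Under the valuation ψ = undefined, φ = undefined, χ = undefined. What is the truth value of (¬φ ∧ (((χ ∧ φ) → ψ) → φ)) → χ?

undefined

¬φ = ¬undefined = undefined
χ ∧ φ = undefined ∧ undefined = undefined
(χ ∧ φ) → ψ = undefined → undefined = undefined  [any arg is the third value ⇒ result is the third value]
((χ ∧ φ) → ψ) → φ = undefined → undefined = undefined
¬φ ∧ (((χ ∧ φ) → ψ) → φ) = undefined ∧ undefined = undefined
(¬φ ∧ (((χ ∧ φ) → ψ) → φ)) → χ = undefined → undefined = undefined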